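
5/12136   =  5/12136  =  0.00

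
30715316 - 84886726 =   -  54171410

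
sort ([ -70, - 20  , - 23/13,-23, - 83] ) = [ - 83, - 70, - 23  ,-20, - 23/13 ] 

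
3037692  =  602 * 5046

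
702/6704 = 351/3352 = 0.10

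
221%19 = 12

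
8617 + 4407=13024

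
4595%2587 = 2008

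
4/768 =1/192 = 0.01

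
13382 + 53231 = 66613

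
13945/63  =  221 + 22/63 = 221.35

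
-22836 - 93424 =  - 116260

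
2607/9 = 289+ 2/3 = 289.67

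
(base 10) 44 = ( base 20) 24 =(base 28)1G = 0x2c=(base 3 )1122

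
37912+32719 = 70631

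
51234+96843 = 148077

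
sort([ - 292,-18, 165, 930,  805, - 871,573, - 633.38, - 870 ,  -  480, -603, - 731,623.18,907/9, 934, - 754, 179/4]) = [ - 871, - 870, - 754,-731, - 633.38, - 603, - 480, - 292, - 18,  179/4, 907/9 , 165, 573,623.18, 805, 930, 934 ] 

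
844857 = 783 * 1079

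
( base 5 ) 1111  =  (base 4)2130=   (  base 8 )234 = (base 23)6i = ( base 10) 156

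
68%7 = 5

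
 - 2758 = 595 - 3353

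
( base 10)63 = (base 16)3F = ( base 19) 36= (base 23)2H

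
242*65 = 15730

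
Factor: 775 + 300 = 5^2*43^1 = 1075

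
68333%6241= 5923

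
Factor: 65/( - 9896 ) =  - 2^( - 3 )*5^1*13^1*1237^( - 1 ) 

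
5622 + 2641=8263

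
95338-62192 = 33146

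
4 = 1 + 3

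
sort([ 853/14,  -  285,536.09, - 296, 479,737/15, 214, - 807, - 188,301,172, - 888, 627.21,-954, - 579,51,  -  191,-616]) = [ - 954, - 888, - 807, - 616, - 579, - 296,-285, - 191, -188,737/15, 51,853/14,172,214, 301,479 , 536.09,627.21]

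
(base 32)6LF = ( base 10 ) 6831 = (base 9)10330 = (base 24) bkf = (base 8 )15257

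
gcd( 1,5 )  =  1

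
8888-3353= 5535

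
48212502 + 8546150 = 56758652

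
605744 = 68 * 8908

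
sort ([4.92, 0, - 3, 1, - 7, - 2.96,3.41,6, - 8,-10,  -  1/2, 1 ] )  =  [-10,  -  8, - 7, - 3 , - 2.96, - 1/2,  0, 1,1, 3.41, 4.92, 6 ]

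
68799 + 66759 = 135558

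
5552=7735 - 2183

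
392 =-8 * ( -49)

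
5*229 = 1145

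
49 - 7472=-7423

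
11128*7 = 77896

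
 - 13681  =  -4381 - 9300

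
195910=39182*5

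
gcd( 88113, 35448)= 3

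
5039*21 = 105819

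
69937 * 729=50984073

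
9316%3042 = 190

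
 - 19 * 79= - 1501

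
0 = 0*745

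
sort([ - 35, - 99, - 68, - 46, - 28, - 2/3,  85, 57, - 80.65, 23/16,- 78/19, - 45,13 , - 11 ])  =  [-99, - 80.65, - 68, -46, - 45, - 35, - 28, - 11,-78/19, - 2/3, 23/16, 13, 57, 85] 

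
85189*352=29986528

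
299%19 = 14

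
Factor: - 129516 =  - 2^2*3^1*43^1*251^1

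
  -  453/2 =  - 227 + 1/2 = -226.50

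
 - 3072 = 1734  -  4806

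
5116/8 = 1279/2 = 639.50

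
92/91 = 92/91 = 1.01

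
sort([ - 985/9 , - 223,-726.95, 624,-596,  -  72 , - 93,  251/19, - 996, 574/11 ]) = [  -  996, - 726.95, - 596 , - 223, - 985/9, - 93, - 72, 251/19, 574/11, 624]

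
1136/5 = 227 + 1/5= 227.20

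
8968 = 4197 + 4771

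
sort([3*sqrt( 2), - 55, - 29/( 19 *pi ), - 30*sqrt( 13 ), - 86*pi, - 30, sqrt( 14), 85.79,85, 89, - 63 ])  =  [ -86*pi,- 30*sqrt( 13 ),-63, - 55, - 30, - 29/(19*pi),sqrt ( 14),3*sqrt( 2 ),85, 85.79,89]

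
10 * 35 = 350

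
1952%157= 68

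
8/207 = 8/207 = 0.04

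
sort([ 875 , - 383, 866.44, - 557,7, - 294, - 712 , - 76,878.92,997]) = [ - 712, - 557, - 383, - 294, -76,7,866.44,875, 878.92,997 ]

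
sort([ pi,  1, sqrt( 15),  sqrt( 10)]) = [1,pi, sqrt( 10),sqrt (15) ]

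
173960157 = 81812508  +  92147649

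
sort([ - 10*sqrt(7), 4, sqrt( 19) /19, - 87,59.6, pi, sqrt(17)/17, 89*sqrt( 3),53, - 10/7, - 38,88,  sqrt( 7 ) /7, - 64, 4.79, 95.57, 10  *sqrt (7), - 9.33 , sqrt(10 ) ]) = [ - 87, - 64,  -  38, - 10*sqrt(7) , - 9.33,-10/7, sqrt( 19)/19, sqrt(17)/17, sqrt( 7)/7, pi, sqrt ( 10), 4, 4.79, 10*sqrt( 7), 53,59.6, 88,95.57,89*sqrt( 3)]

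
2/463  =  2/463 = 0.00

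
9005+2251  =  11256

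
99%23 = 7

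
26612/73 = 26612/73 = 364.55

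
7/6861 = 7/6861 = 0.00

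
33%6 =3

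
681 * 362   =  246522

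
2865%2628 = 237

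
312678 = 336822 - 24144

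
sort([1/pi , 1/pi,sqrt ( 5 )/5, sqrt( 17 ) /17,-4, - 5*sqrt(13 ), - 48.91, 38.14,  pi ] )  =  [ - 48.91, - 5*sqrt(13),- 4,sqrt( 17 ) /17,1/pi,1/pi, sqrt( 5) /5,  pi, 38.14 ] 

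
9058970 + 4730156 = 13789126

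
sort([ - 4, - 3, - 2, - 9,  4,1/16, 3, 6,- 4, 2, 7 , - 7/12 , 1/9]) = [ - 9 ,-4,-4,-3, - 2, - 7/12,1/16, 1/9, 2,3,4,6, 7 ]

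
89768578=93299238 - 3530660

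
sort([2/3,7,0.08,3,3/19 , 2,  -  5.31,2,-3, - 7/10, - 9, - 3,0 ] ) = [ - 9,  -  5.31 , - 3, - 3,  -  7/10,0,  0.08,3/19,2/3,2,2, 3,7]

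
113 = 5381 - 5268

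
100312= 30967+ 69345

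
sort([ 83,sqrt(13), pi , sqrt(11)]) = [ pi, sqrt(11 ),sqrt(13), 83] 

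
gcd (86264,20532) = 4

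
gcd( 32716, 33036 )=4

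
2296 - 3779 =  - 1483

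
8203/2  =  4101 + 1/2 = 4101.50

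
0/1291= 0 = 0.00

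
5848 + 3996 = 9844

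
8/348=2/87 = 0.02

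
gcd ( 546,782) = 2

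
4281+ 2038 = 6319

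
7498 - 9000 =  -1502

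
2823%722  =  657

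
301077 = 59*5103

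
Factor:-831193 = -11^1*19^1*41^1 * 97^1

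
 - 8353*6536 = -54595208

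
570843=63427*9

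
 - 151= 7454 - 7605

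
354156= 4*88539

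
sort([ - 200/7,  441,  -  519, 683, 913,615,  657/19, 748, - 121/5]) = [-519,- 200/7,-121/5 , 657/19,441,615,683,748,913] 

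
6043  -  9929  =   -3886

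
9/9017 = 9/9017 = 0.00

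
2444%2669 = 2444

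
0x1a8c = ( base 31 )727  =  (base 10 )6796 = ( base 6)51244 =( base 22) e0k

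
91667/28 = 3273 + 23/28 =3273.82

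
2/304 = 1/152 = 0.01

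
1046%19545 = 1046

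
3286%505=256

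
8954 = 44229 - 35275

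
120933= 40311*3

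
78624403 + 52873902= 131498305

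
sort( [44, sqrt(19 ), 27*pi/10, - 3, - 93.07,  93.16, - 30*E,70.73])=[ - 93.07, - 30*E, - 3,sqrt( 19),27*pi/10, 44,70.73,93.16 ] 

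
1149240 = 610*1884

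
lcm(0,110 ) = 0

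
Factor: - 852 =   -  2^2*3^1*71^1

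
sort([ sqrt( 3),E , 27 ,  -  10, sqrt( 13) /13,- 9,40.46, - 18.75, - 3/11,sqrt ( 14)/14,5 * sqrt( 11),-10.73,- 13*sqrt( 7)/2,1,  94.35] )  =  [ - 18.75, - 13*sqrt(7 )/2, - 10.73, - 10,  -  9, - 3/11, sqrt( 14)/14, sqrt ( 13)/13,1,sqrt(3 ),E, 5*sqrt( 11),  27,40.46,94.35]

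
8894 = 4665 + 4229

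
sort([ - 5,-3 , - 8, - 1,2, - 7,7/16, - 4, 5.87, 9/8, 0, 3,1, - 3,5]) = [ - 8,-7, - 5,-4 , - 3,  -  3, - 1,0, 7/16, 1,  9/8, 2, 3,5,5.87 ] 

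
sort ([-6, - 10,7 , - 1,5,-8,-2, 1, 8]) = [-10, - 8, - 6,- 2,-1 , 1,  5,7, 8]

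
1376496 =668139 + 708357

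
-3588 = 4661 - 8249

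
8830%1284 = 1126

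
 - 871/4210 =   -  1+3339/4210=- 0.21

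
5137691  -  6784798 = -1647107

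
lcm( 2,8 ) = 8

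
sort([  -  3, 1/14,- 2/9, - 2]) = [ - 3, - 2, - 2/9, 1/14]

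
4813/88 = 4813/88 = 54.69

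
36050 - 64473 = - 28423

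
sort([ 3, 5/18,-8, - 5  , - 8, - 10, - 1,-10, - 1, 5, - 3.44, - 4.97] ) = [ - 10,- 10, -8, - 8,  -  5, - 4.97,- 3.44, - 1, - 1,5/18,3 , 5] 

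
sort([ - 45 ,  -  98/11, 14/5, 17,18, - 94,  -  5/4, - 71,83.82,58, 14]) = [ - 94, - 71  , - 45, - 98/11, - 5/4,  14/5,14 , 17,18,  58 , 83.82 ]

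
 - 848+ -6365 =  - 7213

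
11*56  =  616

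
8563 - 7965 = 598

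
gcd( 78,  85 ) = 1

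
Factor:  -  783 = -3^3*29^1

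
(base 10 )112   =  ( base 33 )3D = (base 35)37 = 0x70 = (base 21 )57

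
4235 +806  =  5041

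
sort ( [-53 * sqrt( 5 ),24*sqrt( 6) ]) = [-53*sqrt( 5),24*sqrt( 6)]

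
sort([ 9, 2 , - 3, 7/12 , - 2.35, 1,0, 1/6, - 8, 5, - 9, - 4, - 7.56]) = [ - 9, - 8, - 7.56, - 4, - 3, - 2.35, 0, 1/6, 7/12 , 1  ,  2,5,9 ]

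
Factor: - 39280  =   - 2^4*5^1*491^1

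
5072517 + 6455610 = 11528127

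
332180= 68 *4885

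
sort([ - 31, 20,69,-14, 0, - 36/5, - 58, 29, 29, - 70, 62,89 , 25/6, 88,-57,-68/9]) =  [ - 70,  -  58, - 57, - 31, - 14, - 68/9,-36/5,  0 , 25/6,20, 29, 29  ,  62,69,  88,89] 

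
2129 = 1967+162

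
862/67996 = 431/33998= 0.01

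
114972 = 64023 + 50949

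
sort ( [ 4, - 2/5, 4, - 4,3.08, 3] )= [-4,-2/5, 3, 3.08, 4 , 4]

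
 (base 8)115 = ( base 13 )5c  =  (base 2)1001101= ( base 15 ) 52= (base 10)77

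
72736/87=72736/87  =  836.05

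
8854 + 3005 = 11859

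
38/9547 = 38/9547 = 0.00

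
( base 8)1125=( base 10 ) 597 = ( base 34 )HJ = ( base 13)36c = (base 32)IL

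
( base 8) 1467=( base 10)823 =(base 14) 42B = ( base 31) qh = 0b1100110111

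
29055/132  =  9685/44 = 220.11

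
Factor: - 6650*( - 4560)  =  30324000=2^5*3^1*5^3*7^1* 19^2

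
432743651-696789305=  - 264045654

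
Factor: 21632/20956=32/31 = 2^5*31^( - 1 )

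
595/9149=85/1307 = 0.07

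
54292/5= 10858 + 2/5=10858.40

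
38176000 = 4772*8000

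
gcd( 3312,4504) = 8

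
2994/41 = 2994/41 = 73.02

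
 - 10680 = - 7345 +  - 3335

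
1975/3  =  658 + 1/3 = 658.33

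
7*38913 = 272391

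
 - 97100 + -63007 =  -160107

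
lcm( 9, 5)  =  45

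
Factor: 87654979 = 87654979^1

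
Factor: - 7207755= - 3^1*  5^1*480517^1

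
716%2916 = 716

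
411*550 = 226050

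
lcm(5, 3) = 15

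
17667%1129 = 732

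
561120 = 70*8016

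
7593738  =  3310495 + 4283243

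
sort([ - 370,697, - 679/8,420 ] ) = [ - 370, - 679/8, 420,697]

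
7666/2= 3833 = 3833.00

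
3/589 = 3/589 = 0.01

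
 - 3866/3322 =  - 2 + 1389/1661 = - 1.16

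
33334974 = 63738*523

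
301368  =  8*37671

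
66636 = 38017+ 28619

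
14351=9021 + 5330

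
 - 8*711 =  - 5688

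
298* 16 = 4768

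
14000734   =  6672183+7328551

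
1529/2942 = 1529/2942 = 0.52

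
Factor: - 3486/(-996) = 2^ ( - 1)*7^1 = 7/2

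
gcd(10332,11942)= 14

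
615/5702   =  615/5702 = 0.11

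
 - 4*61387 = -245548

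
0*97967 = 0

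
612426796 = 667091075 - 54664279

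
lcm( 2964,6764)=263796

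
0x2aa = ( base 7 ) 1663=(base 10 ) 682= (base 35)jh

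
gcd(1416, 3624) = 24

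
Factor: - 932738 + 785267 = - 3^1*49157^1 = - 147471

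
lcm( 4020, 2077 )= 124620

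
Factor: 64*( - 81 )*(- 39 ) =2^6*3^5 * 13^1 = 202176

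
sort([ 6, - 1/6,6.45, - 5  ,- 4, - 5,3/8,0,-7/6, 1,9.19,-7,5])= [ - 7 ,-5,-5, - 4, - 7/6, - 1/6,0,3/8,1,  5, 6,6.45,9.19]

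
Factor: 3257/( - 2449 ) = - 31^( - 1 ) * 79^( - 1)*3257^1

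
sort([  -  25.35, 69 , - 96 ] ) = [-96, - 25.35,69 ] 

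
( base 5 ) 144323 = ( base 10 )6213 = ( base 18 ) 1133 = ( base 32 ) 625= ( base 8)14105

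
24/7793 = 24/7793= 0.00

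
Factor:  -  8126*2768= - 2^5*17^1*173^1*239^1 = - 22492768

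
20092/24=5023/6  =  837.17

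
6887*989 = 6811243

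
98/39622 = 49/19811 = 0.00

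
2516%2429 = 87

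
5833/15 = 5833/15 = 388.87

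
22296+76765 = 99061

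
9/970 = 9/970 = 0.01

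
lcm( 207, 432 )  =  9936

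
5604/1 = 5604 = 5604.00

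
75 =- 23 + 98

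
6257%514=89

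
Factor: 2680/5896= 5^1*11^(-1)= 5/11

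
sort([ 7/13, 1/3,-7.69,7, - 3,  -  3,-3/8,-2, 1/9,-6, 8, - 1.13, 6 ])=[ - 7.69, -6,-3, - 3,- 2, -1.13, -3/8,1/9,1/3, 7/13, 6, 7,8 ]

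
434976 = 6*72496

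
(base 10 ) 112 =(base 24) 4G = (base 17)6A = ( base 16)70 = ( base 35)37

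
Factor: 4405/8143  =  5^1*17^( - 1) * 479^ ( - 1)*881^1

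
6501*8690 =56493690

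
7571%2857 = 1857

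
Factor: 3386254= 2^1 * 31^1*54617^1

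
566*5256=2974896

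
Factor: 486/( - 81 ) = - 6 = - 2^1*3^1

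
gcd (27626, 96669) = 1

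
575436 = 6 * 95906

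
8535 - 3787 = 4748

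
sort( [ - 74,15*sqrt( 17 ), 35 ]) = [ - 74 , 35,15*sqrt( 17) ]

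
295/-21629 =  - 1 + 21334/21629 = - 0.01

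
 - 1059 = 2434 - 3493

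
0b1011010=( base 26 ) 3C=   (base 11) 82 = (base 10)90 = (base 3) 10100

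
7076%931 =559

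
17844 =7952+9892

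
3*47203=141609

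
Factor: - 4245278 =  -2^1*659^1 * 3221^1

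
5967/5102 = 5967/5102 = 1.17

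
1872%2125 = 1872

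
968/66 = 14 + 2/3 = 14.67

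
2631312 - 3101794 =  - 470482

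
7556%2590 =2376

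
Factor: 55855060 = 2^2*5^1*19^1* 146987^1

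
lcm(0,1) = 0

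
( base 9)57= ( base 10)52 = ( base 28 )1o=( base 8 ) 64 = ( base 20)2c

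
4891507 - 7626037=- 2734530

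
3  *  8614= 25842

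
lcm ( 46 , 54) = 1242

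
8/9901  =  8/9901=0.00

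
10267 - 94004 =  - 83737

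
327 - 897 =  - 570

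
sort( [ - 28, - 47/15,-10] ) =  [-28,  -  10, - 47/15]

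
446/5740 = 223/2870=0.08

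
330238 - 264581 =65657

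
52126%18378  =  15370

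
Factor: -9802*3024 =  - 29641248 = -2^5*3^3*7^1*13^2 * 29^1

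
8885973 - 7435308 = 1450665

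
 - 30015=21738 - 51753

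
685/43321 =685/43321 = 0.02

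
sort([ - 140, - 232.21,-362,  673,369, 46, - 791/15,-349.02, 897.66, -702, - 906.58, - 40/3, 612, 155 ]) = [ - 906.58, - 702, - 362, - 349.02 , - 232.21, - 140, - 791/15, - 40/3, 46, 155, 369,612,673,897.66]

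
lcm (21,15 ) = 105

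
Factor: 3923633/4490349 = 3^(-1 )*7^1*19^1*29501^1*1496783^( - 1 )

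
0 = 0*( - 962 )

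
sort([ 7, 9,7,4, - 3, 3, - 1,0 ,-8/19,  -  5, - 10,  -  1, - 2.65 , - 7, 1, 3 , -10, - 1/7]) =[ - 10, - 10, - 7, - 5,-3 , - 2.65, -1,-1, - 8/19,  -  1/7,0, 1,  3, 3, 4, 7, 7, 9 ]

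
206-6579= - 6373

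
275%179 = 96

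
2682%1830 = 852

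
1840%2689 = 1840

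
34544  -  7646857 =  - 7612313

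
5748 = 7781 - 2033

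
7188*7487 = 53816556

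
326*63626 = 20742076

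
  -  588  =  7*( - 84 )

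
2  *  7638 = 15276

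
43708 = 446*98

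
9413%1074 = 821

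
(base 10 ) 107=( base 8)153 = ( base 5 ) 412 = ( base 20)57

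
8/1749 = 8/1749   =  0.00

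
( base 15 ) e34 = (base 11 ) 2449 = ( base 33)2uv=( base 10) 3199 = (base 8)6177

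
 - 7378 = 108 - 7486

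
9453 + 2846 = 12299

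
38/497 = 38/497 = 0.08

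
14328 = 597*24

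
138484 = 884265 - 745781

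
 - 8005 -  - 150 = -7855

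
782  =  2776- 1994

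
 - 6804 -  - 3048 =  - 3756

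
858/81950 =39/3725 = 0.01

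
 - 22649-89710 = - 112359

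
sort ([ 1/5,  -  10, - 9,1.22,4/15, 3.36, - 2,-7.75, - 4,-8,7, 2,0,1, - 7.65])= [- 10, - 9, - 8, - 7.75, - 7.65 ,-4,-2, 0,1/5,4/15 , 1,1.22,  2,3.36,7]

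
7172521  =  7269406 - 96885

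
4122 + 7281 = 11403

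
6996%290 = 36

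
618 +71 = 689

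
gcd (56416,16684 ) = 172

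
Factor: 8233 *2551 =2551^1*8233^1 = 21002383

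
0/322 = 0 = 0.00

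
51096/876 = 58 + 24/73 =58.33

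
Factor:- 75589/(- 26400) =2^(  -  5) * 3^( -1) * 5^( - 2) *11^( - 1)*269^1* 281^1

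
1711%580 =551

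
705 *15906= 11213730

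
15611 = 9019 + 6592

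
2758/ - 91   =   - 31+9/13= -  30.31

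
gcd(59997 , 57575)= 7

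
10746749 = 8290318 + 2456431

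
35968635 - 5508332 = 30460303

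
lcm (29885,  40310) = 1733330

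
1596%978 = 618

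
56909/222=256+ 77/222= 256.35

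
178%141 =37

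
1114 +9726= 10840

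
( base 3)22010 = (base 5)1334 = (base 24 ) 93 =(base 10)219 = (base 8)333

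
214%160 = 54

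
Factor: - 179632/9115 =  - 2^4*5^( - 1)  *  103^1*109^1*1823^ (  -  1)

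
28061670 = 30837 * 910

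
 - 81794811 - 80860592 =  - 162655403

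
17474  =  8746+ 8728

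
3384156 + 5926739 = 9310895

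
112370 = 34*3305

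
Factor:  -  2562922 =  - 2^1*179^1*7159^1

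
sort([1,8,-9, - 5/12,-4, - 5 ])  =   [ - 9, - 5, - 4, - 5/12,1,8 ]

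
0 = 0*339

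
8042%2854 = 2334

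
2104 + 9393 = 11497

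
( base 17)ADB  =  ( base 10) 3122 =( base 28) 3re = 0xC32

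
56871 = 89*639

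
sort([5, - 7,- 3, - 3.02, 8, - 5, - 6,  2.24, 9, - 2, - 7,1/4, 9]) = [ - 7, -7, - 6, - 5, -3.02, - 3, - 2,  1/4,2.24,  5,  8, 9,9]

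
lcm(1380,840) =19320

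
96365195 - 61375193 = 34990002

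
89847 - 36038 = 53809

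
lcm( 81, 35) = 2835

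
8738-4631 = 4107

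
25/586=25/586=0.04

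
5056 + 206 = 5262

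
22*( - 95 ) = -2090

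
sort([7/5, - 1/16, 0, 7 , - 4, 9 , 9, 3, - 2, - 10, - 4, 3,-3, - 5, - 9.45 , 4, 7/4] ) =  [ -10,-9.45, - 5 , - 4,  -  4, -3,-2 , -1/16, 0,7/5, 7/4,3,  3,4, 7, 9,9 ]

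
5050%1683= 1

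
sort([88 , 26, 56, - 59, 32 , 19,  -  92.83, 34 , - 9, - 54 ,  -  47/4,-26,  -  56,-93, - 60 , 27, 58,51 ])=[ - 93,  -  92.83, - 60 ,- 59,  -  56,  -  54, - 26,  -  47/4, - 9,19, 26, 27, 32,34,  51,  56, 58, 88 ]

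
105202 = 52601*2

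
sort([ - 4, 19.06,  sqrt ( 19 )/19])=[ - 4, sqrt(19) /19,19.06]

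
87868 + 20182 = 108050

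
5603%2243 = 1117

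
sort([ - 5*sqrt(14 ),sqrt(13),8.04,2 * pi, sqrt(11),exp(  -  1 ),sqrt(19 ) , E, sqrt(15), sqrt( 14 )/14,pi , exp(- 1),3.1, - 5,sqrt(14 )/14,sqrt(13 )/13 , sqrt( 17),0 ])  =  [ - 5 *sqrt ( 14 ), - 5,0,sqrt( 14)/14, sqrt( 14)/14,sqrt( 13 )/13,exp( - 1 ),exp(-1), E,3.1 , pi,  sqrt(11),sqrt(13 ),sqrt( 15 ),  sqrt( 17), sqrt(19 ),2*pi, 8.04 ]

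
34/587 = 34/587 = 0.06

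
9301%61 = 29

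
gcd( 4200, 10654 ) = 14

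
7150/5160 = 715/516 = 1.39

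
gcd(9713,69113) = 11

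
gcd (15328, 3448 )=8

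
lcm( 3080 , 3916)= 274120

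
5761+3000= 8761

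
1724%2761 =1724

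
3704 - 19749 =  - 16045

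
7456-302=7154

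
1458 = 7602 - 6144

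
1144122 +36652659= 37796781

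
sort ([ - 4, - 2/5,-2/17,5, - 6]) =[-6, - 4, - 2/5,-2/17,5]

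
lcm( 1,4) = 4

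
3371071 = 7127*473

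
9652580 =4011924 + 5640656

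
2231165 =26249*85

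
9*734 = 6606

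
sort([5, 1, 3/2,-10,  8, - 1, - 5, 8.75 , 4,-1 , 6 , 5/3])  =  [ - 10, -5,- 1, - 1 , 1, 3/2, 5/3,  4, 5, 6,8,8.75] 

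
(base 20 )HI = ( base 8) 546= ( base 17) 141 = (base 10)358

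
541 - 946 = -405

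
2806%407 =364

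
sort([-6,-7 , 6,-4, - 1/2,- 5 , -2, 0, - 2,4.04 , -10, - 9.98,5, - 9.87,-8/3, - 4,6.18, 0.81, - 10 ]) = [  -  10,-10 ,-9.98, - 9.87, - 7 ,-6, - 5,-4, - 4, - 8/3, -2,-2, - 1/2,0 , 0.81, 4.04, 5, 6,6.18]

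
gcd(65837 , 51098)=1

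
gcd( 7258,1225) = 1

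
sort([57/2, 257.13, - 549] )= [ - 549, 57/2,  257.13] 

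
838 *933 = 781854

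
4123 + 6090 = 10213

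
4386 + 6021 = 10407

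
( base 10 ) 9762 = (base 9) 14346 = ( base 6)113110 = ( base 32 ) 9h2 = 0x2622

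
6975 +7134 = 14109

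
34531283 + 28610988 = 63142271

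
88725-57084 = 31641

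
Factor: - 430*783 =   -  2^1*3^3*5^1*29^1*43^1 = - 336690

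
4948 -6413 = - 1465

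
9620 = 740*13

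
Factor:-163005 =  - 3^1*5^1 *10867^1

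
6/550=3/275 = 0.01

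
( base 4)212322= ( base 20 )64a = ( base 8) 4672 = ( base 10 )2490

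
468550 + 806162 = 1274712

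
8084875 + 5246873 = 13331748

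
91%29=4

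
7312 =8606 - 1294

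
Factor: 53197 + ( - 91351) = - 38154 =- 2^1*3^1*6359^1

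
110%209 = 110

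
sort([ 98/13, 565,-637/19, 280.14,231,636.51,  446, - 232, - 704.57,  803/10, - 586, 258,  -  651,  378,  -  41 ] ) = [-704.57, - 651, - 586,- 232, - 41, - 637/19, 98/13, 803/10, 231, 258 , 280.14, 378,446,565,636.51 ] 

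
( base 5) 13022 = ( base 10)1012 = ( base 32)vk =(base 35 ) SW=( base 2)1111110100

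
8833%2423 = 1564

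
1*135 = 135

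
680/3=226 + 2/3=226.67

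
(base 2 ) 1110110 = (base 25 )4I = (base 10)118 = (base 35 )3d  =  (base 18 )6a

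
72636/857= 84 +648/857= 84.76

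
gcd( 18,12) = 6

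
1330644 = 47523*28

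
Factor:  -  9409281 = - 3^1*7^1*167^1*2683^1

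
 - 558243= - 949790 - -391547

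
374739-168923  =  205816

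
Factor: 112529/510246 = 2^( - 1)*3^(- 3) * 11^( - 1)*131^1 = 131/594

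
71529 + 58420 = 129949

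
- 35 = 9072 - 9107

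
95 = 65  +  30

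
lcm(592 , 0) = 0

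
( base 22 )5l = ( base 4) 2003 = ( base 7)245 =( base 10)131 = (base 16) 83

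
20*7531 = 150620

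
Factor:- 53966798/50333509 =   -  2^1*1493^( - 1 )*33713^( - 1)*26983399^1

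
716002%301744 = 112514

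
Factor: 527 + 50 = 577 = 577^1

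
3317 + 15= 3332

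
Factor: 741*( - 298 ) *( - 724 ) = 159872232 = 2^3*3^1*13^1*19^1 * 149^1*181^1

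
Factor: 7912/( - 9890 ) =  - 2^2*5^(  -  1)=-4/5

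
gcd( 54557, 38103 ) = 1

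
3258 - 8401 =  -5143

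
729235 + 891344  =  1620579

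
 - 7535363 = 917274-8452637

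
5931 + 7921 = 13852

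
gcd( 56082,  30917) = 719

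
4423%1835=753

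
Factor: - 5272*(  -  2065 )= 10886680 = 2^3*5^1*7^1*59^1*659^1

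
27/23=1 + 4/23 = 1.17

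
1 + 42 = 43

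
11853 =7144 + 4709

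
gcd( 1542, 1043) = 1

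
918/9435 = 18/185 = 0.10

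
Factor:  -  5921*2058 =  - 12185418 = -2^1 * 3^1*7^3*31^1 * 191^1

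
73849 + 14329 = 88178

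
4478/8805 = 4478/8805 = 0.51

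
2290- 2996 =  - 706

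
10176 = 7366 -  - 2810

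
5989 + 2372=8361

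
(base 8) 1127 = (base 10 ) 599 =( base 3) 211012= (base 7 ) 1514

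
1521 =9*169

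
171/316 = 171/316= 0.54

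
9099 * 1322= 12028878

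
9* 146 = 1314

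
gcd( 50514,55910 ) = 2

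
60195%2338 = 1745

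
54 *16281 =879174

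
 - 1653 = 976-2629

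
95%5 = 0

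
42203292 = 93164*453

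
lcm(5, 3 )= 15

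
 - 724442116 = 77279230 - 801721346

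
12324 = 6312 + 6012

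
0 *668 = 0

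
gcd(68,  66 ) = 2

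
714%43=26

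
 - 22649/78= - 291 + 49/78 = - 290.37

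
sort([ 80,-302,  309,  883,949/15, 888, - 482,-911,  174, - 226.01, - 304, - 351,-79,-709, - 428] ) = [ - 911 ,-709, -482,  -  428,-351 , - 304,- 302, - 226.01, - 79,949/15,80, 174, 309, 883,888 ]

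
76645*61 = 4675345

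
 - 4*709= -2836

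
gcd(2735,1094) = 547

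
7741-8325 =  - 584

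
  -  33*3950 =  - 130350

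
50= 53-3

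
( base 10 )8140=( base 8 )17714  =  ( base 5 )230030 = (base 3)102011111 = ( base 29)9jk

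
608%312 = 296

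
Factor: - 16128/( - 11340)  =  2^6*3^( - 2 )*5^ ( - 1) = 64/45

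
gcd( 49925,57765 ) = 5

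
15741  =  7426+8315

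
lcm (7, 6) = 42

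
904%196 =120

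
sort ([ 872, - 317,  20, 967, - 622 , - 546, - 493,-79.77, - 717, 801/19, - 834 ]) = [-834,-717,-622,  -  546,- 493,-317,  -  79.77, 20,801/19, 872, 967 ] 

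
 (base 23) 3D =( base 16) 52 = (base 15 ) 57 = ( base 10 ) 82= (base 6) 214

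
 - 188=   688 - 876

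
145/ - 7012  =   - 145/7012 = -0.02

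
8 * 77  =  616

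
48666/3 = 16222 = 16222.00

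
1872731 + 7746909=9619640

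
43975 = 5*8795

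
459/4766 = 459/4766= 0.10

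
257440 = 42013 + 215427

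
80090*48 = 3844320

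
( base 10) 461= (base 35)d6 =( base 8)715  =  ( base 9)562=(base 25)IB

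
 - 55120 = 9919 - 65039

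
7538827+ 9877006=17415833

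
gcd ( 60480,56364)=84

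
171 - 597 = - 426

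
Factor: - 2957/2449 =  - 31^(-1 )*79^(  -  1)*2957^1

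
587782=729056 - 141274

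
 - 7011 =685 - 7696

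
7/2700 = 7/2700  =  0.00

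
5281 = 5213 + 68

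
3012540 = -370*( - 8142)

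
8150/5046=1 + 1552/2523 = 1.62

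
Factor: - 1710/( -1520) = 9/8 = 2^( - 3) * 3^2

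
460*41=18860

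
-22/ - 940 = 11/470 = 0.02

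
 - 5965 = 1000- 6965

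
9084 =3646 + 5438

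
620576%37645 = 18256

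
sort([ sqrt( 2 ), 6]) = [ sqrt( 2), 6 ] 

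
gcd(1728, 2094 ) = 6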